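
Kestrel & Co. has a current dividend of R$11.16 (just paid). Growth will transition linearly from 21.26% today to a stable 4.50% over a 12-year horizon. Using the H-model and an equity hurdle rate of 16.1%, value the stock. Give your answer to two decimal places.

H-model: P₀ = D₀[(1+g_L) + H(g_S−g_L)]/(r−g_L), with H = 12/2 = 6.
P₀ = 11.16 × [(1+0.045) + 6×(0.2126−0.045)] / (0.161−0.045)
   = 11.16 × 2.0506 / 0.116 = 197.2819

R$197.28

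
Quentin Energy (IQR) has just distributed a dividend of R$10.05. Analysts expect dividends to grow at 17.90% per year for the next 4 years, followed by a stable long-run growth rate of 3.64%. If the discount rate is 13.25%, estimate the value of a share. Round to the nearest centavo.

R$171.81

Two-stage DDM. Project D₁…D_4 at 0.179, terminal growth 0.0364, discount at r = 0.1325.
D_1 = 11.8490
D_2 = 13.9699
D_3 = 16.4705
D_4 = 19.4188
Terminal value at t=4: TV = D_5/(r−g) = 20.1256/(0.1325−0.0364) = 209.4234
P₀ = 11.8490/(1+0.1325)^1 + 13.9699/(1+0.1325)^2 + 16.4705/(1+0.1325)^3 + 19.4188/(1+0.1325)^4 + 209.4234/(1+0.1325)^4 = 171.8123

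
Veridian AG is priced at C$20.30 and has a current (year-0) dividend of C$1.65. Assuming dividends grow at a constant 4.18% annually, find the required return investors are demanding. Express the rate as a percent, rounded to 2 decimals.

Rearranging the constant-growth DDM: r = D₁/P₀ + g.
D₁ = 1.65 × (1 + 0.0418) = 1.7190.
r = 1.7190 / 20.30 + 0.0418 = 0.08468 + 0.0418 = 0.12648

12.65%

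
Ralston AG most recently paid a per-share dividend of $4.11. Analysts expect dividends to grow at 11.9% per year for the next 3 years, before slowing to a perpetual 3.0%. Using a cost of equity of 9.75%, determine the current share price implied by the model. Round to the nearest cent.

$79.29

Two-stage DDM. Project D₁…D_3 at 0.119, terminal growth 0.03, discount at r = 0.0975.
D_1 = 4.5991
D_2 = 5.1464
D_3 = 5.7588
Terminal value at t=3: TV = D_4/(r−g) = 5.9316/(0.0975−0.03) = 87.8750
P₀ = 4.5991/(1+0.0975)^1 + 5.1464/(1+0.0975)^2 + 5.7588/(1+0.0975)^3 + 87.8750/(1+0.0975)^3 = 79.2934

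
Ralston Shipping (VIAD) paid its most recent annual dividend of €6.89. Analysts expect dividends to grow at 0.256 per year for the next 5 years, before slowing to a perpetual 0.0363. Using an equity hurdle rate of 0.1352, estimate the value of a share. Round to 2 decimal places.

Two-stage DDM. Project D₁…D_5 at 0.256, terminal growth 0.0363, discount at r = 0.1352.
D_1 = 8.6538
D_2 = 10.8692
D_3 = 13.6517
D_4 = 17.1466
D_5 = 21.5361
Terminal value at t=5: TV = D_6/(r−g) = 22.3179/(0.1352−0.0363) = 225.6611
P₀ = 8.6538/(1+0.1352)^1 + 10.8692/(1+0.1352)^2 + 13.6517/(1+0.1352)^3 + 17.1466/(1+0.1352)^4 + 21.5361/(1+0.1352)^5 + 225.6611/(1+0.1352)^5 = 166.8383

€166.84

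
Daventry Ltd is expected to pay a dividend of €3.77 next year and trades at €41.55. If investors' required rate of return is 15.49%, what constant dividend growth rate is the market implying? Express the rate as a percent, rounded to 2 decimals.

From P₀ = D₁/(r − g), the implied growth is g = r − D₁/P₀.
g = 0.1549 − 3.77/41.55 = 0.1549 − 0.09073 = 0.06417

6.42%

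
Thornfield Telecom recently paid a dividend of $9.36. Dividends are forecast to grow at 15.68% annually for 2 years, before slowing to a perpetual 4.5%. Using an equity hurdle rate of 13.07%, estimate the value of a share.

Two-stage DDM. Project D₁…D_2 at 0.1568, terminal growth 0.045, discount at r = 0.1307.
D_1 = 10.8276
D_2 = 12.5254
Terminal value at t=2: TV = D_3/(r−g) = 13.0891/(0.1307−0.045) = 152.7312
P₀ = 10.8276/(1+0.1307)^1 + 12.5254/(1+0.1307)^2 + 152.7312/(1+0.1307)^2 = 138.8361

$138.84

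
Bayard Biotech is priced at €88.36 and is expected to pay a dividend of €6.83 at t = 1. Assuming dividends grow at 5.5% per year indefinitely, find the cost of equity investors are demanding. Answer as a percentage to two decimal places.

13.23%

Rearranging the constant-growth DDM: r = D₁/P₀ + g.
r = 6.8300 / 88.36 + 0.055 = 0.07730 + 0.055 = 0.13230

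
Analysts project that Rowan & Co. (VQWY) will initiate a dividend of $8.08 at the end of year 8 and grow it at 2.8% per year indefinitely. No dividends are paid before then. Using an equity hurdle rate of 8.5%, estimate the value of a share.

$80.08

Deferred-dividend DDM. At t=7 the remaining stream is a growing perpetuity with first payment D_8 = 8.08.
V_7 = D_8/(r−g) = 8.08/(0.085−0.028) = 141.7544
P₀ = V_7/(1+r)^7 = 141.7544/(1+0.085)^7 = 80.0808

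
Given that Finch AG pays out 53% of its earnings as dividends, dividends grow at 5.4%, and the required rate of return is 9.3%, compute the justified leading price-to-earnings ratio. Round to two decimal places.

Justified leading P/E = b/(r−g) = 0.53/(0.093−0.054) = 13.5897

13.59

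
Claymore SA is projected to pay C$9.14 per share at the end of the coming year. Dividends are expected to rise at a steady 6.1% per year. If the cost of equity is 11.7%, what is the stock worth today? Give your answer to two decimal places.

C$163.21

Gordon growth model: P₀ = D₁/(r − g), with D₁ = 9.14 given directly.
P₀ = 9.1400 / (0.117 − 0.061) = 9.1400 / 0.056 = 163.2143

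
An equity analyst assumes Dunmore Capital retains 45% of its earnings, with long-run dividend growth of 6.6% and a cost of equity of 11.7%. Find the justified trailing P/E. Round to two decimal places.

11.50

Payout ratio b = 1 − 0.45 = 0.55.
Justified trailing P/E = b(1+g)/(r−g) = 0.55×(1+0.066)/(0.117−0.066) = 11.4961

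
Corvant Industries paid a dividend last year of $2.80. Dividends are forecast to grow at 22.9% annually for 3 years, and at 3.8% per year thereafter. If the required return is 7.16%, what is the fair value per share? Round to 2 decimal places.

Two-stage DDM. Project D₁…D_3 at 0.229, terminal growth 0.038, discount at r = 0.0716.
D_1 = 3.4412
D_2 = 4.2292
D_3 = 5.1977
Terminal value at t=3: TV = D_4/(r−g) = 5.3952/(0.0716−0.038) = 160.5727
P₀ = 3.4412/(1+0.0716)^1 + 4.2292/(1+0.0716)^2 + 5.1977/(1+0.0716)^3 + 160.5727/(1+0.0716)^3 = 141.6071

$141.61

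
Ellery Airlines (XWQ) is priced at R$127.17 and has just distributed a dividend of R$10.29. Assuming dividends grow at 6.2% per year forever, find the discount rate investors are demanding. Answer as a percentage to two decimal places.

14.79%

Rearranging the constant-growth DDM: r = D₁/P₀ + g.
D₁ = 10.29 × (1 + 0.062) = 10.9280.
r = 10.9280 / 127.17 + 0.062 = 0.08593 + 0.062 = 0.14793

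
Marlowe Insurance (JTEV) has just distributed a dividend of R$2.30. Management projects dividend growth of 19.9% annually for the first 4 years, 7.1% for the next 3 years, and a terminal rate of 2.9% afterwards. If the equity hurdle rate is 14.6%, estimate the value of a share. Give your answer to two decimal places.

Three-stage DDM. Project D₁…D_7; terminal Gordon value at t=7 with g = 0.029; discount at r = 0.146.
D_1 = 2.7577
D_2 = 3.3065
D_3 = 3.9645
D_4 = 4.7534
D_5 = 5.0909
D_6 = 5.4523
D_7 = 5.8395
TV_7 = 6.0088/(0.146−0.029) = 51.3573
P₀ = Σ Dₜ/(1+r)ᵗ + TV_7/(1+r)^7 = 37.3299

R$37.33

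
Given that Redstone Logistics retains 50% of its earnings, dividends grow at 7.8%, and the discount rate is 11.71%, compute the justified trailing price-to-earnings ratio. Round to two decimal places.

13.79

Payout ratio b = 1 − 0.50 = 0.50.
Justified trailing P/E = b(1+g)/(r−g) = 0.50×(1+0.078)/(0.1171−0.078) = 13.7852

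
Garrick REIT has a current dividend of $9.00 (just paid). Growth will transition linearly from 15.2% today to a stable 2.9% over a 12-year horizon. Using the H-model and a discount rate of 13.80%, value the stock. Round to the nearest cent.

H-model: P₀ = D₀[(1+g_L) + H(g_S−g_L)]/(r−g_L), with H = 12/2 = 6.
P₀ = 9.00 × [(1+0.029) + 6×(0.152−0.029)] / (0.138−0.029)
   = 9.00 × 1.7670 / 0.109 = 145.8991

$145.90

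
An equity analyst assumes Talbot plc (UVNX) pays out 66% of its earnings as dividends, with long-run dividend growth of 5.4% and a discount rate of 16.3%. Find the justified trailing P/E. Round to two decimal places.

6.38

Justified trailing P/E = b(1+g)/(r−g) = 0.66×(1+0.054)/(0.163−0.054) = 6.3820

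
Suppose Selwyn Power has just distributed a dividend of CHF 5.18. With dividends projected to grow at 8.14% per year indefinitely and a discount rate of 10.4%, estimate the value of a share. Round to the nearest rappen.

Gordon growth model: P₀ = D₁/(r − g). D₁ = 5.18 × (1 + 0.0814) = 5.6017.
P₀ = 5.6017 / (0.104 − 0.0814) = 5.6017 / 0.0226 = 247.8607

CHF 247.86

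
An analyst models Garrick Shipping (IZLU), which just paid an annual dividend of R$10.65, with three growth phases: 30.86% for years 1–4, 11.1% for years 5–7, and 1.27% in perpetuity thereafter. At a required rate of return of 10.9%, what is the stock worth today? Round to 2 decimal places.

Three-stage DDM. Project D₁…D_7; terminal Gordon value at t=7 with g = 0.0127; discount at r = 0.109.
D_1 = 13.9366
D_2 = 18.2374
D_3 = 23.8655
D_4 = 31.2304
D_5 = 34.6970
D_6 = 38.5483
D_7 = 42.8272
TV_7 = 43.3711/(0.109−0.0127) = 450.3747
P₀ = Σ Dₜ/(1+r)ᵗ + TV_7/(1+r)^7 = 346.0032

R$346.00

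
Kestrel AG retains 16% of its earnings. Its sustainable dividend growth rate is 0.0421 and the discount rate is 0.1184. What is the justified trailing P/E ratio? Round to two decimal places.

Payout ratio b = 1 − 0.16 = 0.84.
Justified trailing P/E = b(1+g)/(r−g) = 0.84×(1+0.0421)/(0.1184−0.0421) = 11.4727

11.47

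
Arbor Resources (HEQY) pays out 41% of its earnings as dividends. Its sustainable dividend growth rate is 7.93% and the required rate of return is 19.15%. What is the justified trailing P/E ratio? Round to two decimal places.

3.94

Justified trailing P/E = b(1+g)/(r−g) = 0.41×(1+0.0793)/(0.1915−0.0793) = 3.9440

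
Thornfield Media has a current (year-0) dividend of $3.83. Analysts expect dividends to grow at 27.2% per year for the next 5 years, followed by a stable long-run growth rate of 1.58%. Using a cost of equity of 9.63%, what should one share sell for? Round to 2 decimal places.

Two-stage DDM. Project D₁…D_5 at 0.272, terminal growth 0.0158, discount at r = 0.0963.
D_1 = 4.8718
D_2 = 6.1969
D_3 = 7.8824
D_4 = 10.0265
D_5 = 12.7536
Terminal value at t=5: TV = D_6/(r−g) = 12.9552/(0.0963−0.0158) = 160.9336
P₀ = 4.8718/(1+0.0963)^1 + 6.1969/(1+0.0963)^2 + 7.8824/(1+0.0963)^3 + 10.0265/(1+0.0963)^4 + 12.7536/(1+0.0963)^5 + 160.9336/(1+0.0963)^5 = 132.2016

$132.20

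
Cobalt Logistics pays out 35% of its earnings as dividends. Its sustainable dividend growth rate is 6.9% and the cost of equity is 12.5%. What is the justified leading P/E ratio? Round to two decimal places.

Justified leading P/E = b/(r−g) = 0.35/(0.125−0.069) = 6.2500

6.25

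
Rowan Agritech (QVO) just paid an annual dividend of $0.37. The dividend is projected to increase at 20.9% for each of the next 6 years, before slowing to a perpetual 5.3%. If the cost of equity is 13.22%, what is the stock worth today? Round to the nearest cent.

Two-stage DDM. Project D₁…D_6 at 0.209, terminal growth 0.053, discount at r = 0.1322.
D_1 = 0.4473
D_2 = 0.5408
D_3 = 0.6539
D_4 = 0.7905
D_5 = 0.9557
D_6 = 1.1555
Terminal value at t=6: TV = D_7/(r−g) = 1.2167/(0.1322−0.053) = 15.3625
P₀ = 0.4473/(1+0.1322)^1 + 0.5408/(1+0.1322)^2 + 0.6539/(1+0.1322)^3 + 0.7905/(1+0.1322)^4 + 0.9557/(1+0.1322)^5 + 1.1555/(1+0.1322)^6 + 15.3625/(1+0.1322)^6 = 10.1042

$10.10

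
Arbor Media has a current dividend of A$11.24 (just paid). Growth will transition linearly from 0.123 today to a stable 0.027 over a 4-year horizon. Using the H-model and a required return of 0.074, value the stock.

H-model: P₀ = D₀[(1+g_L) + H(g_S−g_L)]/(r−g_L), with H = 4/2 = 2.
P₀ = 11.24 × [(1+0.027) + 2×(0.123−0.027)] / (0.074−0.027)
   = 11.24 × 1.2190 / 0.047 = 291.5226

A$291.52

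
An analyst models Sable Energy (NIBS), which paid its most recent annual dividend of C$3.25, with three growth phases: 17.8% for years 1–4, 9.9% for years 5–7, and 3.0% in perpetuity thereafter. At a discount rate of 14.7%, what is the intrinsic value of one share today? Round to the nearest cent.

C$51.87

Three-stage DDM. Project D₁…D_7; terminal Gordon value at t=7 with g = 0.03; discount at r = 0.147.
D_1 = 3.8285
D_2 = 4.5100
D_3 = 5.3127
D_4 = 6.2584
D_5 = 6.8780
D_6 = 7.5589
D_7 = 8.3073
TV_7 = 8.5565/(0.147−0.03) = 73.1323
P₀ = Σ Dₜ/(1+r)ᵗ + TV_7/(1+r)^7 = 51.8676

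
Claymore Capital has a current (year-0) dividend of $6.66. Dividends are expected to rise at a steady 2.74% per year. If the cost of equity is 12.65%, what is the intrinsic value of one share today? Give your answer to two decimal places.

$69.05

Gordon growth model: P₀ = D₁/(r − g). D₁ = 6.66 × (1 + 0.0274) = 6.8425.
P₀ = 6.8425 / (0.1265 − 0.0274) = 6.8425 / 0.0991 = 69.0463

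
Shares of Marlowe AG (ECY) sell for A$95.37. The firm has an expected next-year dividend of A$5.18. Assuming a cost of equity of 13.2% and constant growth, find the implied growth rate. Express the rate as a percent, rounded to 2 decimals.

From P₀ = D₁/(r − g), the implied growth is g = r − D₁/P₀.
g = 0.132 − 5.18/95.37 = 0.132 − 0.05431 = 0.07769

7.77%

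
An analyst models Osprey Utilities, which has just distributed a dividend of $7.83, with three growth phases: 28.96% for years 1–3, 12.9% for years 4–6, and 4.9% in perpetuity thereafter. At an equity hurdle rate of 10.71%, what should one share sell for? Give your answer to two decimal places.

Three-stage DDM. Project D₁…D_6; terminal Gordon value at t=6 with g = 0.049; discount at r = 0.1071.
D_1 = 10.0976
D_2 = 13.0218
D_3 = 16.7929
D_4 = 18.9592
D_5 = 21.4050
D_6 = 24.1662
TV_6 = 25.3504/(0.1071−0.049) = 436.3229
P₀ = Σ Dₜ/(1+r)ᵗ + TV_6/(1+r)^6 = 307.7022

$307.70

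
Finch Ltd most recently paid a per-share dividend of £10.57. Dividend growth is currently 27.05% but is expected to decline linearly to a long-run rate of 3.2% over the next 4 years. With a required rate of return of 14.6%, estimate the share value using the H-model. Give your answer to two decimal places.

£139.91

H-model: P₀ = D₀[(1+g_L) + H(g_S−g_L)]/(r−g_L), with H = 4/2 = 2.
P₀ = 10.57 × [(1+0.032) + 2×(0.2705−0.032)] / (0.146−0.032)
   = 10.57 × 1.5090 / 0.114 = 139.9134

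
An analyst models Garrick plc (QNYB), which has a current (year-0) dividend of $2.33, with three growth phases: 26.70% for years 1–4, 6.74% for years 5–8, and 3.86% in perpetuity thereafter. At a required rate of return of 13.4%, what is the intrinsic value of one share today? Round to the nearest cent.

Three-stage DDM. Project D₁…D_8; terminal Gordon value at t=8 with g = 0.0386; discount at r = 0.134.
D_1 = 2.9521
D_2 = 3.7403
D_3 = 4.7390
D_4 = 6.0043
D_5 = 6.4090
D_6 = 6.8410
D_7 = 7.3020
D_8 = 7.7942
TV_8 = 8.0950/(0.134−0.0386) = 84.8538
P₀ = Σ Dₜ/(1+r)ᵗ + TV_8/(1+r)^8 = 55.9340

$55.93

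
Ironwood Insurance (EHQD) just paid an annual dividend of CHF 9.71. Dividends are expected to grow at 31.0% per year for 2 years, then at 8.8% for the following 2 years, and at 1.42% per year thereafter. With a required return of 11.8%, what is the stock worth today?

CHF 173.67

Three-stage DDM. Project D₁…D_4; terminal Gordon value at t=4 with g = 0.0142; discount at r = 0.118.
D_1 = 12.7201
D_2 = 16.6633
D_3 = 18.1297
D_4 = 19.7251
TV_4 = 20.0052/(0.118−0.0142) = 192.7285
P₀ = Σ Dₜ/(1+r)ᵗ + TV_4/(1+r)^4 = 173.6696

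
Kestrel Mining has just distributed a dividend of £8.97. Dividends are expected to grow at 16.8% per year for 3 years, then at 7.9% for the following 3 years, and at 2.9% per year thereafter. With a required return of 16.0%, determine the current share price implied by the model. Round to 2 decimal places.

£108.98

Three-stage DDM. Project D₁…D_6; terminal Gordon value at t=6 with g = 0.029; discount at r = 0.16.
D_1 = 10.4770
D_2 = 12.2371
D_3 = 14.2929
D_4 = 15.4221
D_5 = 16.6404
D_6 = 17.9550
TV_6 = 18.4757/(0.16−0.029) = 141.0358
P₀ = Σ Dₜ/(1+r)ᵗ + TV_6/(1+r)^6 = 108.9796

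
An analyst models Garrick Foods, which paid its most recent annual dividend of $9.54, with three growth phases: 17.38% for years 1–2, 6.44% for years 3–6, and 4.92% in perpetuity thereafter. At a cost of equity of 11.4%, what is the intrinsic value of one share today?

$201.43

Three-stage DDM. Project D₁…D_6; terminal Gordon value at t=6 with g = 0.0492; discount at r = 0.114.
D_1 = 11.1981
D_2 = 13.1443
D_3 = 13.9908
D_4 = 14.8918
D_5 = 15.8508
D_6 = 16.8716
TV_6 = 17.7017/(0.114−0.0492) = 273.1740
P₀ = Σ Dₜ/(1+r)ᵗ + TV_6/(1+r)^6 = 201.4317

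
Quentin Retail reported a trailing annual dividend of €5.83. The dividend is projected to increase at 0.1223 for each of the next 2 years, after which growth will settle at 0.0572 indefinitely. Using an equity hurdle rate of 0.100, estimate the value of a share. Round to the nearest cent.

€161.92

Two-stage DDM. Project D₁…D_2 at 0.1223, terminal growth 0.0572, discount at r = 0.1.
D_1 = 6.5430
D_2 = 7.3432
Terminal value at t=2: TV = D_3/(r−g) = 7.7633/(0.1−0.0572) = 181.3844
P₀ = 6.5430/(1+0.1)^1 + 7.3432/(1+0.1)^2 + 181.3844/(1+0.1)^2 = 161.9214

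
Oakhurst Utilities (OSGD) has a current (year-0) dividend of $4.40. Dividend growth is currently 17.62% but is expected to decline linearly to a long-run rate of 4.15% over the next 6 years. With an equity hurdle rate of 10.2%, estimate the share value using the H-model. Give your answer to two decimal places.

H-model: P₀ = D₀[(1+g_L) + H(g_S−g_L)]/(r−g_L), with H = 6/2 = 3.
P₀ = 4.40 × [(1+0.0415) + 3×(0.1762−0.0415)] / (0.102−0.0415)
   = 4.40 × 1.4456 / 0.0605 = 105.1345

$105.13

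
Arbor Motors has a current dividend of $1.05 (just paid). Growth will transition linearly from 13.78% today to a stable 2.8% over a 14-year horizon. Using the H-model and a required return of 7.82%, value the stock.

H-model: P₀ = D₀[(1+g_L) + H(g_S−g_L)]/(r−g_L), with H = 14/2 = 7.
P₀ = 1.05 × [(1+0.028) + 7×(0.1378−0.028)] / (0.0782−0.028)
   = 1.05 × 1.7966 / 0.0502 = 37.5783

$37.58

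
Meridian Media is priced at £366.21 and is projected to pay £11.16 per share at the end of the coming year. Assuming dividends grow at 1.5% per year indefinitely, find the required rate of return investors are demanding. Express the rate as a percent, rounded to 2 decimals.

4.55%

Rearranging the constant-growth DDM: r = D₁/P₀ + g.
r = 11.1600 / 366.21 + 0.015 = 0.03047 + 0.015 = 0.04547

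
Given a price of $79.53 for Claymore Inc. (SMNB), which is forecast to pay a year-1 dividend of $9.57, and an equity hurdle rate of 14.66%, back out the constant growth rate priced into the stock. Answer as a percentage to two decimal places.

2.63%

From P₀ = D₁/(r − g), the implied growth is g = r − D₁/P₀.
g = 0.1466 − 9.57/79.53 = 0.1466 − 0.12033 = 0.02627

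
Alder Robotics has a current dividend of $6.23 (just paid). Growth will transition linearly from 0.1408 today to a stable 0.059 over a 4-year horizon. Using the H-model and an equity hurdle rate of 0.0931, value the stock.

H-model: P₀ = D₀[(1+g_L) + H(g_S−g_L)]/(r−g_L), with H = 4/2 = 2.
P₀ = 6.23 × [(1+0.059) + 2×(0.1408−0.059)] / (0.0931−0.059)
   = 6.23 × 1.2226 / 0.0341 = 223.3665

$223.37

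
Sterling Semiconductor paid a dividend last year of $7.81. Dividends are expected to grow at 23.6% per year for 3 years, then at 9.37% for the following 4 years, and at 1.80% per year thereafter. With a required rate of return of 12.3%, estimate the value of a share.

$158.30

Three-stage DDM. Project D₁…D_7; terminal Gordon value at t=7 with g = 0.018; discount at r = 0.123.
D_1 = 9.6532
D_2 = 11.9313
D_3 = 14.7471
D_4 = 16.1289
D_5 = 17.6402
D_6 = 19.2931
D_7 = 21.1008
TV_7 = 21.4806/(0.123−0.018) = 204.5775
P₀ = Σ Dₜ/(1+r)ᵗ + TV_7/(1+r)^7 = 158.2976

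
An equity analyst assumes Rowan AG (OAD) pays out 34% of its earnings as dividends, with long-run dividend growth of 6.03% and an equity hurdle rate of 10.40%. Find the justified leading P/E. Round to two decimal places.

7.78

Justified leading P/E = b/(r−g) = 0.34/(0.104−0.0603) = 7.7803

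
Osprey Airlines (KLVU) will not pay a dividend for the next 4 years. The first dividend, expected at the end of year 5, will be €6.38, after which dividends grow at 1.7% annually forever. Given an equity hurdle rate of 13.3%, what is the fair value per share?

Deferred-dividend DDM. At t=4 the remaining stream is a growing perpetuity with first payment D_5 = 6.38.
V_4 = D_5/(r−g) = 6.38/(0.133−0.017) = 55.0000
P₀ = V_4/(1+r)^4 = 55.0000/(1+0.133)^4 = 33.3767

€33.38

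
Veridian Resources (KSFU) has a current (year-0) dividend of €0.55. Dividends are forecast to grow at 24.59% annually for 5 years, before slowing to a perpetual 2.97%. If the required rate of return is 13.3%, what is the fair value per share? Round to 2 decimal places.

Two-stage DDM. Project D₁…D_5 at 0.2459, terminal growth 0.0297, discount at r = 0.133.
D_1 = 0.6852
D_2 = 0.8537
D_3 = 1.0637
D_4 = 1.3252
D_5 = 1.6511
Terminal value at t=5: TV = D_6/(r−g) = 1.7002/(0.133−0.0297) = 16.4585
P₀ = 0.6852/(1+0.133)^1 + 0.8537/(1+0.133)^2 + 1.0637/(1+0.133)^3 + 1.3252/(1+0.133)^4 + 1.6511/(1+0.133)^5 + 16.4585/(1+0.133)^5 = 12.5052

€12.51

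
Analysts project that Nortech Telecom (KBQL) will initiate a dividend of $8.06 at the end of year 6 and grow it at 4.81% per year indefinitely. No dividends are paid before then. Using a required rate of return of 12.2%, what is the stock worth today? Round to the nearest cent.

$61.34

Deferred-dividend DDM. At t=5 the remaining stream is a growing perpetuity with first payment D_6 = 8.06.
V_5 = D_6/(r−g) = 8.06/(0.122−0.0481) = 109.0663
P₀ = V_5/(1+r)^5 = 109.0663/(1+0.122)^5 = 61.3375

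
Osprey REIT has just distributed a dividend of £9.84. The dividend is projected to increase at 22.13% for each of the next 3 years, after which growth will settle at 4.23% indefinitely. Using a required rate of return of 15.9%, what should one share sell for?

Two-stage DDM. Project D₁…D_3 at 0.2213, terminal growth 0.0423, discount at r = 0.159.
D_1 = 12.0176
D_2 = 14.6771
D_3 = 17.9251
Terminal value at t=3: TV = D_4/(r−g) = 18.6834/(0.159−0.0423) = 160.0973
P₀ = 12.0176/(1+0.159)^1 + 14.6771/(1+0.159)^2 + 17.9251/(1+0.159)^3 + 160.0973/(1+0.159)^3 = 135.6421

£135.64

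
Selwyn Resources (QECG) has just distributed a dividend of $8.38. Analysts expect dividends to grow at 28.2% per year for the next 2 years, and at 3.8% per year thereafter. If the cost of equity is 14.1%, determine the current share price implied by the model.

Two-stage DDM. Project D₁…D_2 at 0.282, terminal growth 0.038, discount at r = 0.141.
D_1 = 10.7432
D_2 = 13.7727
Terminal value at t=2: TV = D_3/(r−g) = 14.2961/(0.141−0.038) = 138.7970
P₀ = 10.7432/(1+0.141)^1 + 13.7727/(1+0.141)^2 + 138.7970/(1+0.141)^2 = 126.6074

$126.61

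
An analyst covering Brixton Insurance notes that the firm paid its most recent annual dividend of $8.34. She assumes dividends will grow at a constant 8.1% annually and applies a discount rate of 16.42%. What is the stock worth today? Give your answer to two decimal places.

Gordon growth model: P₀ = D₁/(r − g). D₁ = 8.34 × (1 + 0.081) = 9.0155.
P₀ = 9.0155 / (0.1642 − 0.081) = 9.0155 / 0.0832 = 108.3599

$108.36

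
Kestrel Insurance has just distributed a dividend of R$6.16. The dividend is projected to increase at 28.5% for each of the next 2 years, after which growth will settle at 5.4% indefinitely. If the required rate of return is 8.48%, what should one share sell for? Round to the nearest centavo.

Two-stage DDM. Project D₁…D_2 at 0.285, terminal growth 0.054, discount at r = 0.0848.
D_1 = 7.9156
D_2 = 10.1715
Terminal value at t=2: TV = D_3/(r−g) = 10.7208/(0.0848−0.054) = 348.0782
P₀ = 7.9156/(1+0.0848)^1 + 10.1715/(1+0.0848)^2 + 348.0782/(1+0.0848)^2 = 311.7262

R$311.73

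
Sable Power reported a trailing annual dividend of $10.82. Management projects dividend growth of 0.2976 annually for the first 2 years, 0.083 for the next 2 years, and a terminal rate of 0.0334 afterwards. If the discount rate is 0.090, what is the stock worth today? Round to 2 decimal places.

Three-stage DDM. Project D₁…D_4; terminal Gordon value at t=4 with g = 0.0334; discount at r = 0.09.
D_1 = 14.0400
D_2 = 18.2183
D_3 = 19.7305
D_4 = 21.3681
TV_4 = 22.0818/(0.09−0.0334) = 390.1377
P₀ = Σ Dₜ/(1+r)ᵗ + TV_4/(1+r)^4 = 334.9714

$334.97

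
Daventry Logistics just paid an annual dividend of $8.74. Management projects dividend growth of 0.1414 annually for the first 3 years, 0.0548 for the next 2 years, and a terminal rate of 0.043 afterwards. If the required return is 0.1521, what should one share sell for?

Three-stage DDM. Project D₁…D_5; terminal Gordon value at t=5 with g = 0.043; discount at r = 0.1521.
D_1 = 9.9758
D_2 = 11.3864
D_3 = 12.9965
D_4 = 13.7087
D_5 = 14.4599
TV_5 = 15.0817/(0.1521−0.043) = 138.2372
P₀ = Σ Dₜ/(1+r)ᵗ + TV_5/(1+r)^5 = 108.7450

$108.75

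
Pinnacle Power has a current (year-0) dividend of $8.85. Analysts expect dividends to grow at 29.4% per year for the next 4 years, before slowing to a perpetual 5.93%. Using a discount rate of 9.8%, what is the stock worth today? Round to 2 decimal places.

Two-stage DDM. Project D₁…D_4 at 0.294, terminal growth 0.0593, discount at r = 0.098.
D_1 = 11.4519
D_2 = 14.8188
D_3 = 19.1755
D_4 = 24.8131
Terminal value at t=4: TV = D_5/(r−g) = 26.2845/(0.098−0.0593) = 679.1855
P₀ = 11.4519/(1+0.098)^1 + 14.8188/(1+0.098)^2 + 19.1755/(1+0.098)^3 + 24.8131/(1+0.098)^4 + 679.1855/(1+0.098)^4 = 521.5605

$521.56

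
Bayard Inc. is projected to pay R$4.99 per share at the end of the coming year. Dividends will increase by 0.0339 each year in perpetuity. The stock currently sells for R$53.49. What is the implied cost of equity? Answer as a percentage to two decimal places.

Rearranging the constant-growth DDM: r = D₁/P₀ + g.
r = 4.9900 / 53.49 + 0.0339 = 0.09329 + 0.0339 = 0.12719

12.72%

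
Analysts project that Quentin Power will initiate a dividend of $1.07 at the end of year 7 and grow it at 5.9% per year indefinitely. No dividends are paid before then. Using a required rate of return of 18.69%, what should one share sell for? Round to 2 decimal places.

$2.99

Deferred-dividend DDM. At t=6 the remaining stream is a growing perpetuity with first payment D_7 = 1.07.
V_6 = D_7/(r−g) = 1.07/(0.1869−0.059) = 8.3659
P₀ = V_6/(1+r)^6 = 8.3659/(1+0.1869)^6 = 2.9925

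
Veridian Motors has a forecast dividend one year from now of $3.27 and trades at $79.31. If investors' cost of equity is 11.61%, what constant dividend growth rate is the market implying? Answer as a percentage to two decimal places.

From P₀ = D₁/(r − g), the implied growth is g = r − D₁/P₀.
g = 0.1161 − 3.27/79.31 = 0.1161 − 0.04123 = 0.07487

7.49%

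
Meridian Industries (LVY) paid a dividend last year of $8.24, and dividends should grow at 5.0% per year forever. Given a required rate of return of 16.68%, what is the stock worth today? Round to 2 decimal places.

$74.08

Gordon growth model: P₀ = D₁/(r − g). D₁ = 8.24 × (1 + 0.05) = 8.6520.
P₀ = 8.6520 / (0.1668 − 0.05) = 8.6520 / 0.1168 = 74.0753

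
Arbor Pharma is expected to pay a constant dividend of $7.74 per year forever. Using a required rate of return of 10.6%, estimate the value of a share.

Zero-growth DDM (perpetuity): P₀ = D/r = 7.74 / 0.106 = 73.0189

$73.02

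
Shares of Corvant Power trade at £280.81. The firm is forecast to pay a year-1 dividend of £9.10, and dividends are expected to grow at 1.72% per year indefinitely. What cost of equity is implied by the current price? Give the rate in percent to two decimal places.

4.96%

Rearranging the constant-growth DDM: r = D₁/P₀ + g.
r = 9.1000 / 280.81 + 0.0172 = 0.03241 + 0.0172 = 0.04961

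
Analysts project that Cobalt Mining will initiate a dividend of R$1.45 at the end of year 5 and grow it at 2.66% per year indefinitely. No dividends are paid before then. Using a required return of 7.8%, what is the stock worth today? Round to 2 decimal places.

Deferred-dividend DDM. At t=4 the remaining stream is a growing perpetuity with first payment D_5 = 1.45.
V_4 = D_5/(r−g) = 1.45/(0.078−0.0266) = 28.2101
P₀ = V_4/(1+r)^4 = 28.2101/(1+0.078)^4 = 20.8896

R$20.89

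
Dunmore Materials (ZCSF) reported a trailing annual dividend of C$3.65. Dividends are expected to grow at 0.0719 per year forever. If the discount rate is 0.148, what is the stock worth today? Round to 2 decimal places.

Gordon growth model: P₀ = D₁/(r − g). D₁ = 3.65 × (1 + 0.0719) = 3.9124.
P₀ = 3.9124 / (0.148 − 0.0719) = 3.9124 / 0.0761 = 51.4118

C$51.41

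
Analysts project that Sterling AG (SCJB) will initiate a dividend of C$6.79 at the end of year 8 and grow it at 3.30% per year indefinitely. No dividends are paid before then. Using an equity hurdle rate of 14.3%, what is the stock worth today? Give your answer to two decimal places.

Deferred-dividend DDM. At t=7 the remaining stream is a growing perpetuity with first payment D_8 = 6.79.
V_7 = D_8/(r−g) = 6.79/(0.143−0.033) = 61.7273
P₀ = V_7/(1+r)^7 = 61.7273/(1+0.143)^7 = 24.2188

C$24.22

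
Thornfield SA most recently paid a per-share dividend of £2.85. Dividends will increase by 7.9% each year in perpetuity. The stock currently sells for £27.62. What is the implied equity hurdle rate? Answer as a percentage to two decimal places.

19.03%

Rearranging the constant-growth DDM: r = D₁/P₀ + g.
D₁ = 2.85 × (1 + 0.079) = 3.0751.
r = 3.0751 / 27.62 + 0.079 = 0.11134 + 0.079 = 0.19034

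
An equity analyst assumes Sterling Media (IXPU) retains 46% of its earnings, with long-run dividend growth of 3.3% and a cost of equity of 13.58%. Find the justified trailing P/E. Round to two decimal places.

Payout ratio b = 1 − 0.46 = 0.54.
Justified trailing P/E = b(1+g)/(r−g) = 0.54×(1+0.033)/(0.1358−0.033) = 5.4263

5.43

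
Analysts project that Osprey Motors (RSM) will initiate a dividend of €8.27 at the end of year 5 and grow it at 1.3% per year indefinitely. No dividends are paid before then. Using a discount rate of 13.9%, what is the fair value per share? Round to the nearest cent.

Deferred-dividend DDM. At t=4 the remaining stream is a growing perpetuity with first payment D_5 = 8.27.
V_4 = D_5/(r−g) = 8.27/(0.139−0.013) = 65.6349
P₀ = V_4/(1+r)^4 = 65.6349/(1+0.139)^4 = 38.9978

€39.00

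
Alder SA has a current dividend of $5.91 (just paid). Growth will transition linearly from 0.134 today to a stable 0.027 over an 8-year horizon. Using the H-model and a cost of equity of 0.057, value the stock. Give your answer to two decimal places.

H-model: P₀ = D₀[(1+g_L) + H(g_S−g_L)]/(r−g_L), with H = 8/2 = 4.
P₀ = 5.91 × [(1+0.027) + 4×(0.134−0.027)] / (0.057−0.027)
   = 5.91 × 1.4550 / 0.03 = 286.6350

$286.63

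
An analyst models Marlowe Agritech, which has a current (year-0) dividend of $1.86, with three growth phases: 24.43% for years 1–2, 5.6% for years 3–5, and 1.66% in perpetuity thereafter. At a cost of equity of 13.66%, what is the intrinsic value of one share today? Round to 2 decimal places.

Three-stage DDM. Project D₁…D_5; terminal Gordon value at t=5 with g = 0.0166; discount at r = 0.1366.
D_1 = 2.3144
D_2 = 2.8798
D_3 = 3.0411
D_4 = 3.2114
D_5 = 3.3912
TV_5 = 3.4475/(0.1366−0.0166) = 28.7292
P₀ = Σ Dₜ/(1+r)ᵗ + TV_5/(1+r)^5 = 25.1942

$25.19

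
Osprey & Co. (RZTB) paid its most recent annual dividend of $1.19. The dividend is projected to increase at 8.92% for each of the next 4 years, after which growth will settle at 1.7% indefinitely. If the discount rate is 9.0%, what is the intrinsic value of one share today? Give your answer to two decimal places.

$21.28

Two-stage DDM. Project D₁…D_4 at 0.0892, terminal growth 0.017, discount at r = 0.09.
D_1 = 1.2961
D_2 = 1.4118
D_3 = 1.5377
D_4 = 1.6749
Terminal value at t=4: TV = D_5/(r−g) = 1.7033/(0.09−0.017) = 23.3333
P₀ = 1.2961/(1+0.09)^1 + 1.4118/(1+0.09)^2 + 1.5377/(1+0.09)^3 + 1.6749/(1+0.09)^4 + 23.3333/(1+0.09)^4 = 21.2811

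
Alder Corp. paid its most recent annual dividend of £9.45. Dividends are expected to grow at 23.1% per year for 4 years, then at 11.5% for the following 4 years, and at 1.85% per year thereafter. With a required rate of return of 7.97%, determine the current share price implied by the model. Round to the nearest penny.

£424.54

Three-stage DDM. Project D₁…D_8; terminal Gordon value at t=8 with g = 0.0185; discount at r = 0.0797.
D_1 = 11.6329
D_2 = 14.3202
D_3 = 17.6281
D_4 = 21.7002
D_5 = 24.1957
D_6 = 26.9782
D_7 = 30.0807
D_8 = 33.5400
TV_8 = 34.1605/(0.0797−0.0185) = 558.1785
P₀ = Σ Dₜ/(1+r)ᵗ + TV_8/(1+r)^8 = 424.5355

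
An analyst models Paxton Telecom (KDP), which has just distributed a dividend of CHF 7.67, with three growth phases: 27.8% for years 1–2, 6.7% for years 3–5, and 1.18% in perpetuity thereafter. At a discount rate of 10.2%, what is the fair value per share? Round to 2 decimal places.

Three-stage DDM. Project D₁…D_5; terminal Gordon value at t=5 with g = 0.0118; discount at r = 0.102.
D_1 = 9.8023
D_2 = 12.5273
D_3 = 13.3666
D_4 = 14.2622
D_5 = 15.2177
TV_5 = 15.3973/(0.102−0.0118) = 170.7019
P₀ = Σ Dₜ/(1+r)ᵗ + TV_5/(1+r)^5 = 153.2670

CHF 153.27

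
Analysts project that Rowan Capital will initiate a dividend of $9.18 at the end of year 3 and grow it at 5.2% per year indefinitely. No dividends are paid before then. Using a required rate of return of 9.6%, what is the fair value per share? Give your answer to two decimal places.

$173.69

Deferred-dividend DDM. At t=2 the remaining stream is a growing perpetuity with first payment D_3 = 9.18.
V_2 = D_3/(r−g) = 9.18/(0.096−0.052) = 208.6364
P₀ = V_2/(1+r)^2 = 208.6364/(1+0.096)^2 = 173.6876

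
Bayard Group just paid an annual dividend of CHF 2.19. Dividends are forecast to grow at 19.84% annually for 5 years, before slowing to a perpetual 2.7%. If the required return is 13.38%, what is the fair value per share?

Two-stage DDM. Project D₁…D_5 at 0.1984, terminal growth 0.027, discount at r = 0.1338.
D_1 = 2.6245
D_2 = 3.1452
D_3 = 3.7692
D_4 = 4.5170
D_5 = 5.4132
Terminal value at t=5: TV = D_6/(r−g) = 5.5593/(0.1338−0.027) = 52.0538
P₀ = 2.6245/(1+0.1338)^1 + 3.1452/(1+0.1338)^2 + 3.7692/(1+0.1338)^3 + 4.5170/(1+0.1338)^4 + 5.4132/(1+0.1338)^5 + 52.0538/(1+0.1338)^5 = 40.7525

CHF 40.75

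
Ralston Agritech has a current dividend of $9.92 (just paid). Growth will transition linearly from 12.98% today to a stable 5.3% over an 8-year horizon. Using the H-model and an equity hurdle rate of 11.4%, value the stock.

H-model: P₀ = D₀[(1+g_L) + H(g_S−g_L)]/(r−g_L), with H = 8/2 = 4.
P₀ = 9.92 × [(1+0.053) + 4×(0.1298−0.053)] / (0.114−0.053)
   = 9.92 × 1.3602 / 0.061 = 221.1997

$221.20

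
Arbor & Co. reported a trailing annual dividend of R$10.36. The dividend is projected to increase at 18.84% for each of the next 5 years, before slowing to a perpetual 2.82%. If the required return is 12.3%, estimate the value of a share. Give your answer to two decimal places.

R$210.71

Two-stage DDM. Project D₁…D_5 at 0.1884, terminal growth 0.0282, discount at r = 0.123.
D_1 = 12.3118
D_2 = 14.6314
D_3 = 17.3879
D_4 = 20.6638
D_5 = 24.5569
Terminal value at t=5: TV = D_6/(r−g) = 25.2494/(0.123−0.0282) = 266.3436
P₀ = 12.3118/(1+0.123)^1 + 14.6314/(1+0.123)^2 + 17.3879/(1+0.123)^3 + 20.6638/(1+0.123)^4 + 24.5569/(1+0.123)^5 + 266.3436/(1+0.123)^5 = 210.7067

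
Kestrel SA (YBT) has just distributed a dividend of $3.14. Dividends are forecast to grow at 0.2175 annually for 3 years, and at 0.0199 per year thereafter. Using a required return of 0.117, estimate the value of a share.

$53.93

Two-stage DDM. Project D₁…D_3 at 0.2175, terminal growth 0.0199, discount at r = 0.117.
D_1 = 3.8230
D_2 = 4.6544
D_3 = 5.6668
Terminal value at t=3: TV = D_4/(r−g) = 5.7796/(0.117−0.0199) = 59.5216
P₀ = 3.8230/(1+0.117)^1 + 4.6544/(1+0.117)^2 + 5.6668/(1+0.117)^3 + 59.5216/(1+0.117)^3 = 53.9277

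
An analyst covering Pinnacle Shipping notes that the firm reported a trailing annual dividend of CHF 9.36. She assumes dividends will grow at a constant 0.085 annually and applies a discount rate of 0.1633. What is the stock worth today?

CHF 129.70

Gordon growth model: P₀ = D₁/(r − g). D₁ = 9.36 × (1 + 0.085) = 10.1556.
P₀ = 10.1556 / (0.1633 − 0.085) = 10.1556 / 0.0783 = 129.7011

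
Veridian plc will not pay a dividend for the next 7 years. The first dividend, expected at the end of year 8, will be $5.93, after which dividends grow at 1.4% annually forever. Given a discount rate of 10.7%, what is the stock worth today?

Deferred-dividend DDM. At t=7 the remaining stream is a growing perpetuity with first payment D_8 = 5.93.
V_7 = D_8/(r−g) = 5.93/(0.107−0.014) = 63.7634
P₀ = V_7/(1+r)^7 = 63.7634/(1+0.107)^7 = 31.2996

$31.30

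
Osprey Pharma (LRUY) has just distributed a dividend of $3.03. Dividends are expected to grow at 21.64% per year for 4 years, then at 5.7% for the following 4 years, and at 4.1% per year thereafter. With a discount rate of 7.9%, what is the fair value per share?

$158.57

Three-stage DDM. Project D₁…D_8; terminal Gordon value at t=8 with g = 0.041; discount at r = 0.079.
D_1 = 3.6857
D_2 = 4.4833
D_3 = 5.4535
D_4 = 6.6336
D_5 = 7.0117
D_6 = 7.4114
D_7 = 7.8338
D_8 = 8.2803
TV_8 = 8.6198/(0.079−0.041) = 226.8378
P₀ = Σ Dₜ/(1+r)ᵗ + TV_8/(1+r)^8 = 158.5650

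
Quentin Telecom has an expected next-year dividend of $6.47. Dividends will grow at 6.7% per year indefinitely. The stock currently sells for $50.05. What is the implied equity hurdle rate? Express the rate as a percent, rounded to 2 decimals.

Rearranging the constant-growth DDM: r = D₁/P₀ + g.
r = 6.4700 / 50.05 + 0.067 = 0.12927 + 0.067 = 0.19627

19.63%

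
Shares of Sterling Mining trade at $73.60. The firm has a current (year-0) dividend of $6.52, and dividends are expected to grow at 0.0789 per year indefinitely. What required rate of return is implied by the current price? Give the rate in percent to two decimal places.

17.45%

Rearranging the constant-growth DDM: r = D₁/P₀ + g.
D₁ = 6.52 × (1 + 0.0789) = 7.0344.
r = 7.0344 / 73.60 + 0.0789 = 0.09558 + 0.0789 = 0.17448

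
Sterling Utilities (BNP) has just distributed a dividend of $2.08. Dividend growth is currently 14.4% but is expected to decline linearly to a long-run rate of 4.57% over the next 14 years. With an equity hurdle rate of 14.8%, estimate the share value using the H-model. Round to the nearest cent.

H-model: P₀ = D₀[(1+g_L) + H(g_S−g_L)]/(r−g_L), with H = 14/2 = 7.
P₀ = 2.08 × [(1+0.0457) + 7×(0.144−0.0457)] / (0.148−0.0457)
   = 2.08 × 1.7338 / 0.1023 = 35.2522

$35.25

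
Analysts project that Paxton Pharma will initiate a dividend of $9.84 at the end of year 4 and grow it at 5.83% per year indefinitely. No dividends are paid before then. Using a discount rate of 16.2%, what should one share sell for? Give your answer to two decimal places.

Deferred-dividend DDM. At t=3 the remaining stream is a growing perpetuity with first payment D_4 = 9.84.
V_3 = D_4/(r−g) = 9.84/(0.162−0.0583) = 94.8891
P₀ = V_3/(1+r)^3 = 94.8891/(1+0.162)^3 = 60.4781

$60.48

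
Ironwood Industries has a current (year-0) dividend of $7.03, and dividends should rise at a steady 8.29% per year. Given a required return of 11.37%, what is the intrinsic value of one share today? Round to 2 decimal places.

$247.17

Gordon growth model: P₀ = D₁/(r − g). D₁ = 7.03 × (1 + 0.0829) = 7.6128.
P₀ = 7.6128 / (0.1137 − 0.0829) = 7.6128 / 0.0308 = 247.1684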